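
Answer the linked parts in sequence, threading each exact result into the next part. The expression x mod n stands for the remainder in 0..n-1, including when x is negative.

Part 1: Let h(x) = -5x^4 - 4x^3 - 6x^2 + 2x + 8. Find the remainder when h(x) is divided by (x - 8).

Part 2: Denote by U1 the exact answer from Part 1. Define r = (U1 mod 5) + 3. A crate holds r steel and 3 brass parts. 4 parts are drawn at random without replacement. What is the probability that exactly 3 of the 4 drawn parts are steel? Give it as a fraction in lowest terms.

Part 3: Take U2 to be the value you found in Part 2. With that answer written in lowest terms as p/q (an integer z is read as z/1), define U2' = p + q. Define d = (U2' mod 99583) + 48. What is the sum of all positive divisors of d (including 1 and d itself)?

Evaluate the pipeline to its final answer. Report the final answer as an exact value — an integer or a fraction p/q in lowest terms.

Part 1: remainder = value at the root: -5*(8)^4 - 4*(8)^3 - 6*(8)^2 + 2*(8)^1 + 8 = (-20480) + (-2048) + (-384) + (16) + (8) = -22888; answer -22888
Part 2: U1 = -22888; r = 5; total draws C(8,4) = 70; favorable C(5,3)*C(3,1) = 30; P = 3/7; answer 3/7
Part 3: U2 = 3/7; threaded value p + q = 10; d = 58; 58 = 2 * 29; sigma = (1 + 2) * (1 + 29) = 3 * 30 = 90; answer 90

90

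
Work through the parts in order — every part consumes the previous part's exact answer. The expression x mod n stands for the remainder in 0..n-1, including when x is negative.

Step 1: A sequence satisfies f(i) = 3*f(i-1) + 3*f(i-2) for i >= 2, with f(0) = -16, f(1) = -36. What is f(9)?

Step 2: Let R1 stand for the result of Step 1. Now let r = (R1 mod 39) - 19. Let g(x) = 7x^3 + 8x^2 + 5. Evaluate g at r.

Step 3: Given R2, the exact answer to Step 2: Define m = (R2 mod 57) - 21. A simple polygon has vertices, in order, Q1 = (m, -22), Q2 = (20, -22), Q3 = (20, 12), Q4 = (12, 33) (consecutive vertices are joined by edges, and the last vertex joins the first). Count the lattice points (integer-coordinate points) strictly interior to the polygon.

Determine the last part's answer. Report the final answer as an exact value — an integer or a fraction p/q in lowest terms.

578

Step 1: f(2) = 3*(-36) + 3*(-16) = -156; iterating: f(2)=-156, f(3)=-576, f(4)=-2196, f(5)=-8316, f(6)=-31536, f(7)=-119556, f(8)=-453276, f(9)=-1718496; answer -1718496
Step 2: R1 = -1718496; r = -19; 7*(-19)^3 + 8*(-19)^2 + 5 = (-48013) + (2888) + (5) = -45120; answer -45120
Step 3: R2 = -45120; m = 3; cross terms: (3*-22 - 20*-22)=374, (20*12 - 20*-22)=680, (20*33 - 12*12)=516, (12*-22 - 3*33)=-363; twice the area = |1207| = 1207; area = 1207/2; boundary points = 17 + 34 + 1 + 1 = 53; strictly interior points = area - boundary/2 + 1 = 578; answer 578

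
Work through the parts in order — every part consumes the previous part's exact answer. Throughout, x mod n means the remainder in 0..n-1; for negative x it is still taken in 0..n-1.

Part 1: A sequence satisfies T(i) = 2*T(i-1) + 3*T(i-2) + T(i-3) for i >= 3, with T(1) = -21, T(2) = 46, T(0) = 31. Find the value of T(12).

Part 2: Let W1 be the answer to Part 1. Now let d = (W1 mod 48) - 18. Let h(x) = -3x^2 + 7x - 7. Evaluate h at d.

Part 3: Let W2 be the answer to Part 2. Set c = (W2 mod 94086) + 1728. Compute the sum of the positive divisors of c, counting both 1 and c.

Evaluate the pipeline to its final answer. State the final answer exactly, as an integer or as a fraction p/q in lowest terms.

127440

Part 1: T(3) = 2*(46) + 3*(-21) + 1*(31) = 60; iterating: T(3)=60, T(4)=237, T(5)=700, T(6)=2171, T(7)=6679, T(8)=20571, T(9)=63350, T(10)=195092, T(11)=600805, T(12)=1850236; answer 1850236
Part 2: W1 = 1850236; d = 10; -3*(10)^2 + 7*(10)^1 - 7 = (-300) + (70) + (-7) = -237; answer -237
Part 3: W2 = -237; c = 95577; 95577 = 3 * 31859; sigma = (1 + 3) * (1 + 31859) = 4 * 31860 = 127440; answer 127440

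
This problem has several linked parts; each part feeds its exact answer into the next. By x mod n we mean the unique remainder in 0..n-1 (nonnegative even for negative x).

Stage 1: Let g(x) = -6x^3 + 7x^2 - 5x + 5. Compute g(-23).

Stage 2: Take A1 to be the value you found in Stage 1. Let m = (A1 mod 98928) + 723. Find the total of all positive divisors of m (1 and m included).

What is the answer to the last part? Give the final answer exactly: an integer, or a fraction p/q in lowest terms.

Stage 1: -6*(-23)^3 + 7*(-23)^2 - 5*(-23)^1 + 5 = (73002) + (3703) + (115) + (5) = 76825; answer 76825
Stage 2: A1 = 76825; m = 77548; 77548 = 2^2 * 19387; sigma = (1 + 2 + 4) * (1 + 19387) = 7 * 19388 = 135716; answer 135716

135716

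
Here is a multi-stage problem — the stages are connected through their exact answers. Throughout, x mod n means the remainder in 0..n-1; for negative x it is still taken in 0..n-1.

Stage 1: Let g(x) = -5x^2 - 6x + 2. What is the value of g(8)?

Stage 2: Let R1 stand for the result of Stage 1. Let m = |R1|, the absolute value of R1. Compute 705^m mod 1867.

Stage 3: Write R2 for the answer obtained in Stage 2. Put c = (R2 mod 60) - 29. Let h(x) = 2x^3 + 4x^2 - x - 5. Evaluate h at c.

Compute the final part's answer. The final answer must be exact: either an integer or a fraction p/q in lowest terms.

Stage 1: -5*(8)^2 - 6*(8)^1 + 2 = (-320) + (-48) + (2) = -366; answer -366
Stage 2: R1 = -366; m = 366; squarings mod 1867: 705^1=705, 705^2=403, 705^4=1847, 705^8=400, 705^16=1305, 705^32=321, 705^64=356, 705^128=1647, 705^256=1725; 705^366 = 705^2 * 705^4 * 705^8 * 705^32 * 705^64 * 705^256 = 1439 (mod 1867); answer 1439
Stage 3: R2 = 1439; c = 30; 2*(30)^3 + 4*(30)^2 - 1*(30)^1 - 5 = (54000) + (3600) + (-30) + (-5) = 57565; answer 57565

57565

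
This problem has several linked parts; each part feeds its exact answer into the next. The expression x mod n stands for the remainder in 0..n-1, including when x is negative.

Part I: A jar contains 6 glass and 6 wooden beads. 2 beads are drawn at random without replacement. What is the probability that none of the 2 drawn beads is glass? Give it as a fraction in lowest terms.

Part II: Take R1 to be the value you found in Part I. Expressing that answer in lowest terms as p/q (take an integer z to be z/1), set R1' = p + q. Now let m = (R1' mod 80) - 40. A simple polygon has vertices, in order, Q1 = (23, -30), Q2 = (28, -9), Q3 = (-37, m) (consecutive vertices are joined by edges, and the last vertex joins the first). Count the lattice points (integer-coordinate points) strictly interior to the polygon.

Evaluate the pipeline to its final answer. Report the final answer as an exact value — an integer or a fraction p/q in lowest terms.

672

Part I: total draws C(12,2) = 66; favorable C(6,2) = 15; P = 5/22; answer 5/22
Part II: R1 = 5/22; threaded value p + q = 27; m = -13; cross terms: (23*-9 - 28*-30)=633, (28*-13 - -37*-9)=-697, (-37*-30 - 23*-13)=1409; twice the area = |1345| = 1345; area = 1345/2; boundary points = 1 + 1 + 1 = 3; strictly interior points = area - boundary/2 + 1 = 672; answer 672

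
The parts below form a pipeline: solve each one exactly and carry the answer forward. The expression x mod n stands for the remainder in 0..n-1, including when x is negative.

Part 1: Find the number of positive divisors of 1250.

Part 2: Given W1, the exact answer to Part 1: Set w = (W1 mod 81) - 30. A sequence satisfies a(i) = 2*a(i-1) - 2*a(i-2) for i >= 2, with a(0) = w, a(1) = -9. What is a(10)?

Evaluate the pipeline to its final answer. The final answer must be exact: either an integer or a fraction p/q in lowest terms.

352

Part 1: 1250 = 2 * 5^4; number of divisors = (1+1) * (4+1) = 10; answer 10
Part 2: W1 = 10; w = -20; a(2) = 2*(-9) - 2*(-20) = 22; iterating: a(2)=22, a(3)=62, a(4)=80, a(5)=36, a(6)=-88, a(7)=-248, a(8)=-320, a(9)=-144, a(10)=352; answer 352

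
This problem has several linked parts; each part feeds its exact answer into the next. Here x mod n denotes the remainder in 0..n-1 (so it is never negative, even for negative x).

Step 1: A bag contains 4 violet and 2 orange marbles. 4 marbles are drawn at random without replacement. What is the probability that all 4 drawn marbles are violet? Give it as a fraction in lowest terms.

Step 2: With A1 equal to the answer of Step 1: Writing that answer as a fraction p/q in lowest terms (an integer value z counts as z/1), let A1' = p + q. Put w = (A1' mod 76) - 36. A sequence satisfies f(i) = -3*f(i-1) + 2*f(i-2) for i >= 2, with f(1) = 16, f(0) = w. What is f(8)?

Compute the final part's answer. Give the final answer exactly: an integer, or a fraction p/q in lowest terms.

Step 1: total draws C(6,4) = 15; favorable C(4,4) = 1; P = 1/15; answer 1/15
Step 2: A1 = 1/15; threaded value p + q = 16; w = -20; f(2) = -3*(16) + 2*(-20) = -88; iterating: f(2)=-88, f(3)=296, f(4)=-1064, f(5)=3784, f(6)=-13480, f(7)=48008, f(8)=-170984; answer -170984

-170984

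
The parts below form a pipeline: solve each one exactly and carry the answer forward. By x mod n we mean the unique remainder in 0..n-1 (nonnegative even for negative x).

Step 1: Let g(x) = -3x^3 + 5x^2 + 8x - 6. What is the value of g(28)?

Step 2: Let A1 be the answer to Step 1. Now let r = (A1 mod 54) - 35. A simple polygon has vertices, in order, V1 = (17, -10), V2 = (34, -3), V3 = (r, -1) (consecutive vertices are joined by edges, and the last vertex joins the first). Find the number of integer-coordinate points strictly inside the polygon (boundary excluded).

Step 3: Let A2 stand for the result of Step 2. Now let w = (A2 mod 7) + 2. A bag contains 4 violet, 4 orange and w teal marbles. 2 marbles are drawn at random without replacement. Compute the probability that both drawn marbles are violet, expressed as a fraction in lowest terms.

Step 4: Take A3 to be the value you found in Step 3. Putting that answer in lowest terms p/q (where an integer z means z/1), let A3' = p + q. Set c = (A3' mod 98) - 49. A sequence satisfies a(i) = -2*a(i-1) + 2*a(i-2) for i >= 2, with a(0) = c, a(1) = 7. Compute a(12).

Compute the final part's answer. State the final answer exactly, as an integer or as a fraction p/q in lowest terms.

-787968

Step 1: -3*(28)^3 + 5*(28)^2 + 8*(28)^1 - 6 = (-65856) + (3920) + (224) + (-6) = -61718; answer -61718
Step 2: A1 = -61718; r = -31; cross terms: (17*-3 - 34*-10)=289, (34*-1 - -31*-3)=-127, (-31*-10 - 17*-1)=327; twice the area = |489| = 489; area = 489/2; boundary points = 1 + 1 + 3 = 5; strictly interior points = area - boundary/2 + 1 = 243; answer 243
Step 3: A2 = 243; w = 7; total draws C(15,2) = 105; favorable C(4,2) = 6; P = 2/35; answer 2/35
Step 4: A3 = 2/35; threaded value p + q = 37; c = -12; a(2) = -2*(7) + 2*(-12) = -38; iterating: a(2)=-38, a(3)=90, a(4)=-256, a(5)=692, a(6)=-1896, a(7)=5176, a(8)=-14144, a(9)=38640, a(10)=-105568, a(11)=288416, a(12)=-787968; answer -787968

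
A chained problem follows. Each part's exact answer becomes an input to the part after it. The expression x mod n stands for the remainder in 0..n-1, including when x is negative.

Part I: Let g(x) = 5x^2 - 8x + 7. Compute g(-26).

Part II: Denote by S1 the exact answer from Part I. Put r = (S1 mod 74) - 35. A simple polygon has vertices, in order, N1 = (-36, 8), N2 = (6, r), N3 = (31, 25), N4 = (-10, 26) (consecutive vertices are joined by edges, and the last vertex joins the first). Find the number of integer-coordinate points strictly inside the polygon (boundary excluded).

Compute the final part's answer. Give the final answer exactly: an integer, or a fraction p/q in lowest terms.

717

Part I: 5*(-26)^2 - 8*(-26)^1 + 7 = (3380) + (208) + (7) = 3595; answer 3595
Part II: S1 = 3595; r = 8; cross terms: (-36*8 - 6*8)=-336, (6*25 - 31*8)=-98, (31*26 - -10*25)=1056, (-10*8 - -36*26)=856; twice the area = |1478| = 1478; area = 739; boundary points = 42 + 1 + 1 + 2 = 46; strictly interior points = area - boundary/2 + 1 = 717; answer 717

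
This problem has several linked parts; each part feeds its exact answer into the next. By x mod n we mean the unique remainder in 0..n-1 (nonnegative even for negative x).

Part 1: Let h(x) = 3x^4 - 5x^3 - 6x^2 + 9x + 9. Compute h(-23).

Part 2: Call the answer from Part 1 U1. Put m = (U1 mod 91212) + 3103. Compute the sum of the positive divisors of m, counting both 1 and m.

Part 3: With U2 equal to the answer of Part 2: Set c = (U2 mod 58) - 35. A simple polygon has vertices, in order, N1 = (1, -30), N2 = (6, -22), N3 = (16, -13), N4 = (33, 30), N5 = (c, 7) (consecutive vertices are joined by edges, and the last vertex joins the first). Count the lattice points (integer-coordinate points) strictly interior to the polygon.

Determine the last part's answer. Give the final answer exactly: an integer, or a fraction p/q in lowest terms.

1471

Part 1: 3*(-23)^4 - 5*(-23)^3 - 6*(-23)^2 + 9*(-23)^1 + 9 = (839523) + (60835) + (-3174) + (-207) + (9) = 896986; answer 896986
Part 2: U1 = 896986; m = 79181; 79181 is prime, so its only divisors are 1 and 79181; sigma = 1 + 79181 = 79182; answer 79182
Part 3: U2 = 79182; c = -23; cross terms: (1*-22 - 6*-30)=158, (6*-13 - 16*-22)=274, (16*30 - 33*-13)=909, (33*7 - -23*30)=921, (-23*-30 - 1*7)=683; twice the area = |2945| = 2945; area = 2945/2; boundary points = 1 + 1 + 1 + 1 + 1 = 5; strictly interior points = area - boundary/2 + 1 = 1471; answer 1471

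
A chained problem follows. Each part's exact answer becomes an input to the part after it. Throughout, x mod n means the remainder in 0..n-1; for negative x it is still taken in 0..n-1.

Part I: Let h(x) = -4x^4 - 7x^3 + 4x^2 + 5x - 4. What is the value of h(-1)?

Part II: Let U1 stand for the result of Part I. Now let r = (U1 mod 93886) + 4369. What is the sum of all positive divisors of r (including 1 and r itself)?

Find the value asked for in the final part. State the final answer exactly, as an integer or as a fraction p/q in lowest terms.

Part I: -4*(-1)^4 - 7*(-1)^3 + 4*(-1)^2 + 5*(-1)^1 - 4 = (-4) + (7) + (4) + (-5) + (-4) = -2; answer -2
Part II: U1 = -2; r = 98253; 98253 = 3^4 * 1213; sigma = (1 + 3 + 9 + 27 + 81) * (1 + 1213) = 121 * 1214 = 146894; answer 146894

146894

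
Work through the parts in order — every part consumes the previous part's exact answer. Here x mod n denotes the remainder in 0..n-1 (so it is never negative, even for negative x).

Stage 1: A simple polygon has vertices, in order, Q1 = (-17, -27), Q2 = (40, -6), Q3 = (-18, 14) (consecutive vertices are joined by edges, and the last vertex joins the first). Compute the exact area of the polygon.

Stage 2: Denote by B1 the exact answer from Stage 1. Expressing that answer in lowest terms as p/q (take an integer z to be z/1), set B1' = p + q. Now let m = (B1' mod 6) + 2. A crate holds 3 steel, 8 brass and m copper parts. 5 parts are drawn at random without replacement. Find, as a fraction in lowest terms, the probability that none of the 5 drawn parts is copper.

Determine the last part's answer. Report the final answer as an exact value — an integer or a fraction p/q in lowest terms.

33/442

Stage 1: cross terms: (-17*-6 - 40*-27)=1182, (40*14 - -18*-6)=452, (-18*-27 - -17*14)=724; twice the area = |2358| = 2358; area = 1179; answer 1179
Stage 2: B1 = 1179; threaded value p + q = 1180; m = 6; total draws C(17,5) = 6188; favorable C(11,5) = 462; P = 33/442; answer 33/442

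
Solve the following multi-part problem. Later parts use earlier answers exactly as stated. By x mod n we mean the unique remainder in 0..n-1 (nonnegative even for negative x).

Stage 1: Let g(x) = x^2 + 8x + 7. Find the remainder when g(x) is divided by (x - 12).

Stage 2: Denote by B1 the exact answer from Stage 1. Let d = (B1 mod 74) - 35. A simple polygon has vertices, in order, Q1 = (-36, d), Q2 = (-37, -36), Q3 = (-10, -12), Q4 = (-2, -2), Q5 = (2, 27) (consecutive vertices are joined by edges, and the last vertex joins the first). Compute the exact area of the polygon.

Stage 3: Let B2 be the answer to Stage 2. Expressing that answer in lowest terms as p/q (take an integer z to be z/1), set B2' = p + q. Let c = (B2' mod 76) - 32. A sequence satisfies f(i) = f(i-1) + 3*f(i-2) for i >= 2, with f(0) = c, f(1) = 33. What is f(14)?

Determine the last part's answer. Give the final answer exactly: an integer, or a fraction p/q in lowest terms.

1547634

Stage 1: remainder = value at the root: 1*(12)^2 + 8*(12)^1 + 7 = (144) + (96) + (7) = 247; answer 247
Stage 2: B1 = 247; d = -10; cross terms: (-36*-36 - -37*-10)=926, (-37*-12 - -10*-36)=84, (-10*-2 - -2*-12)=-4, (-2*27 - 2*-2)=-50, (2*-10 - -36*27)=952; twice the area = |1908| = 1908; area = 954; answer 954
Stage 3: B2 = 954; threaded value p + q = 955; c = 11; f(2) = 1*(33) + 3*(11) = 66; iterating: f(2)=66, f(3)=165, f(4)=363, f(5)=858, f(6)=1947, f(7)=4521, f(8)=10362, f(9)=23925, f(10)=55011, f(11)=126786, f(12)=291819, f(13)=672177, f(14)=1547634; answer 1547634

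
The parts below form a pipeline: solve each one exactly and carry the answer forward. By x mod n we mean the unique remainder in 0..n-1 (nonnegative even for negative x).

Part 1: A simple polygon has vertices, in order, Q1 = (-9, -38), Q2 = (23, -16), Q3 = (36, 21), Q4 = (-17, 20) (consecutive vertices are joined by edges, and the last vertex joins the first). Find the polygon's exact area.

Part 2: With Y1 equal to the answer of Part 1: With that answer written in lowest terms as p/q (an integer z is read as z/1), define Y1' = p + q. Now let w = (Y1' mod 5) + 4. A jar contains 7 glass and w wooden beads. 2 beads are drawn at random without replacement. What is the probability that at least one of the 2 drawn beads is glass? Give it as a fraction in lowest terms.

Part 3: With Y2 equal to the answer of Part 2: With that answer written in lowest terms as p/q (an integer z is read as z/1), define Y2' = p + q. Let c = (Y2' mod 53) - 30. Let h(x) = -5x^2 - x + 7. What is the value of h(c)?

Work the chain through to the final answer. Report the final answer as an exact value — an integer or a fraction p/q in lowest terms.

Part 1: cross terms: (-9*-16 - 23*-38)=1018, (23*21 - 36*-16)=1059, (36*20 - -17*21)=1077, (-17*-38 - -9*20)=826; twice the area = |3980| = 3980; area = 1990; answer 1990
Part 2: Y1 = 1990; threaded value p + q = 1991; w = 5; total draws C(12,2) = 66; complement C(5,2) = 10; favorable 66 - 10 = 56; P = 28/33; answer 28/33
Part 3: Y2 = 28/33; threaded value p + q = 61; c = -22; -5*(-22)^2 - 1*(-22)^1 + 7 = (-2420) + (22) + (7) = -2391; answer -2391

-2391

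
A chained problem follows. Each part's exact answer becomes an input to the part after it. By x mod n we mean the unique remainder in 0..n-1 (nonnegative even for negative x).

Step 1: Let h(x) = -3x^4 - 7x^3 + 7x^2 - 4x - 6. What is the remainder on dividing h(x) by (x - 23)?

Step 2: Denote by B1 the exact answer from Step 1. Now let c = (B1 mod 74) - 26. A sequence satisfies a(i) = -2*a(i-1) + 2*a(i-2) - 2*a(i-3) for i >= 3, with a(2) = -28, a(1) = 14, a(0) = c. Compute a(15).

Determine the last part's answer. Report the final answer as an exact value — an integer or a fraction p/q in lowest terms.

11366880

Step 1: remainder = value at the root: -3*(23)^4 - 7*(23)^3 + 7*(23)^2 - 4*(23)^1 - 6 = (-839523) + (-85169) + (3703) + (-92) + (-6) = -921087; answer -921087
Step 2: B1 = -921087; c = 39; a(3) = -2*(-28) + 2*(14) - 2*(39) = 6; iterating: a(3)=6, a(4)=-96, a(5)=260, a(6)=-724, a(7)=2160, a(8)=-6288, a(9)=18344, a(10)=-53584, a(11)=156432, a(12)=-456720, a(13)=1333472, a(14)=-3893248, a(15)=11366880; answer 11366880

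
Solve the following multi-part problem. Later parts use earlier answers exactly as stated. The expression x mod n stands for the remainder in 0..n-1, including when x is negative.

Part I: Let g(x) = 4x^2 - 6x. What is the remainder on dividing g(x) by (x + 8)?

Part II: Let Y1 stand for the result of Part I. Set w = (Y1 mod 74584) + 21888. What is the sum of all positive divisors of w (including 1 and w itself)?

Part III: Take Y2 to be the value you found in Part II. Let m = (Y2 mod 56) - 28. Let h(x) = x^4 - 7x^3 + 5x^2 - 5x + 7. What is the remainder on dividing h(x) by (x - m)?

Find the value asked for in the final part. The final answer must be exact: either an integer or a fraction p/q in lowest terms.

Part I: remainder = value at the root: 4*(-8)^2 - 6*(-8)^1 = (256) + (48) = 304; answer 304
Part II: Y1 = 304; w = 22192; 22192 = 2^4 * 19 * 73; sigma = (1 + 2 + 4 + 8 + 16) * (1 + 19) * (1 + 73) = 31 * 20 * 74 = 45880; answer 45880
Part III: Y2 = 45880; m = -12; remainder = value at the root: 1*(-12)^4 - 7*(-12)^3 + 5*(-12)^2 - 5*(-12)^1 + 7 = (20736) + (12096) + (720) + (60) + (7) = 33619; answer 33619

33619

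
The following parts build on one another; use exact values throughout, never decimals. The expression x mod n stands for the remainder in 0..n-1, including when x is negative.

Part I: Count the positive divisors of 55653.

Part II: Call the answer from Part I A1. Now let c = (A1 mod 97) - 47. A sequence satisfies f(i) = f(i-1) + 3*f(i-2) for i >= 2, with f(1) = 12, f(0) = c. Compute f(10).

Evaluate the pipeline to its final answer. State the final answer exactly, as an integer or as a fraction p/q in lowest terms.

Part I: 55653 = 3 * 13 * 1427; number of divisors = (1+1) * (1+1) * (1+1) = 8; answer 8
Part II: A1 = 8; c = -39; f(2) = 1*(12) + 3*(-39) = -105; iterating: f(2)=-105, f(3)=-69, f(4)=-384, f(5)=-591, f(6)=-1743, f(7)=-3516, f(8)=-8745, f(9)=-19293, f(10)=-45528; answer -45528

-45528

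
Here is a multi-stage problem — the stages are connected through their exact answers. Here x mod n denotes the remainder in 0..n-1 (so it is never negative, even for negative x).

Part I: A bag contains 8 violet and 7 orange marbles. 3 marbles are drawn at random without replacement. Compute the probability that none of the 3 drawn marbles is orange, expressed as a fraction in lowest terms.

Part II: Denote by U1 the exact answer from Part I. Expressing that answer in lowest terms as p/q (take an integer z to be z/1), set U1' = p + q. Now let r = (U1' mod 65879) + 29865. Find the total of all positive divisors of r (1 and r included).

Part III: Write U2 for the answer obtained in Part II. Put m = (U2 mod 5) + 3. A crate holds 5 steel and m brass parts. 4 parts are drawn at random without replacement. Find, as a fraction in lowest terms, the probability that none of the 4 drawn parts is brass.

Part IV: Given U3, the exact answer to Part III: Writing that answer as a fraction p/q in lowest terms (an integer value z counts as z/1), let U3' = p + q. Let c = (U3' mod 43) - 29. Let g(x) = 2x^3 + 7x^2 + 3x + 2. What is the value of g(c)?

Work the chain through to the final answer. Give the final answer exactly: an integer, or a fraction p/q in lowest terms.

Part I: total draws C(15,3) = 455; favorable C(8,3) = 56; P = 8/65; answer 8/65
Part II: U1 = 8/65; threaded value p + q = 73; r = 29938; 29938 = 2 * 14969; sigma = (1 + 2) * (1 + 14969) = 3 * 14970 = 44910; answer 44910
Part III: U2 = 44910; m = 3; total draws C(8,4) = 70; favorable C(5,4) = 5; P = 1/14; answer 1/14
Part IV: U3 = 1/14; threaded value p + q = 15; c = -14; 2*(-14)^3 + 7*(-14)^2 + 3*(-14)^1 + 2 = (-5488) + (1372) + (-42) + (2) = -4156; answer -4156

-4156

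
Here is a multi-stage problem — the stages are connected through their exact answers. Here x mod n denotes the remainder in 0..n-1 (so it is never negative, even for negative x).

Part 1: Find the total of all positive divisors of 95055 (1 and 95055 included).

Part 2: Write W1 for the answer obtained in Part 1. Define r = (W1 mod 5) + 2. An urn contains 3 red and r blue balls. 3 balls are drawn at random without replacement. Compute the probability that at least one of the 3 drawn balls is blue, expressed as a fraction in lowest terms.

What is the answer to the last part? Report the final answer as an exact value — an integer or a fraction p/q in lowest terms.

34/35

Part 1: 95055 = 3 * 5 * 6337; sigma = (1 + 3) * (1 + 5) * (1 + 6337) = 4 * 6 * 6338 = 152112; answer 152112
Part 2: W1 = 152112; r = 4; total draws C(7,3) = 35; complement C(3,3) = 1; favorable 35 - 1 = 34; P = 34/35; answer 34/35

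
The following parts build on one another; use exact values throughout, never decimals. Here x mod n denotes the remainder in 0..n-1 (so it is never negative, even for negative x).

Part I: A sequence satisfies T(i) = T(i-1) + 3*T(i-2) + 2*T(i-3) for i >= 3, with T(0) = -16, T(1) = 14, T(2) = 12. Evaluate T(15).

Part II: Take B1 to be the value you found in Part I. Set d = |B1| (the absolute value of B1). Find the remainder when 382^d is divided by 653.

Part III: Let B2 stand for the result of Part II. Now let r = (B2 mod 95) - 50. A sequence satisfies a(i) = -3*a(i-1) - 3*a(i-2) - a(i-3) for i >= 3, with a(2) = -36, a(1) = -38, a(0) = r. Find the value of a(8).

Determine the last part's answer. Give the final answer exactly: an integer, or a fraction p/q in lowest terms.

-2265

Part I: T(3) = 1*(12) + 3*(14) + 2*(-16) = 22; iterating: T(3)=22, T(4)=86, T(5)=176, T(6)=478, T(7)=1178, T(8)=2964, T(9)=7454, T(10)=18702, T(11)=46992, T(12)=118006, T(13)=296386, T(14)=744388, T(15)=1869558; answer 1869558
Part II: B1 = 1869558; d = 1869558; squarings mod 653: 382^1=382, 382^2=305, 382^4=299, 382^8=593, 382^16=335, 382^32=562, 382^64=445, 382^128=166, 382^256=130, 382^512=575, 382^1024=207, 382^2048=404, 382^4096=619, 382^8192=503, 382^16384=298, 382^32768=649, 382^65536=16, 382^131072=256, 382^262144=236, 382^524288=191, 382^1048576=566; 382^1869558 = 382^2 * 382^4 * 382^16 * 382^32 * 382^64 * 382^128 * 382^512 * 382^1024 * 382^32768 * 382^262144 * 382^524288 * 382^1048576 = 77 (mod 653); answer 77
Part III: B2 = 77; r = 27; a(3) = -3*(-36) - 3*(-38) - 1*(27) = 195; iterating: a(3)=195, a(4)=-439, a(5)=768, a(6)=-1182, a(7)=1681, a(8)=-2265; answer -2265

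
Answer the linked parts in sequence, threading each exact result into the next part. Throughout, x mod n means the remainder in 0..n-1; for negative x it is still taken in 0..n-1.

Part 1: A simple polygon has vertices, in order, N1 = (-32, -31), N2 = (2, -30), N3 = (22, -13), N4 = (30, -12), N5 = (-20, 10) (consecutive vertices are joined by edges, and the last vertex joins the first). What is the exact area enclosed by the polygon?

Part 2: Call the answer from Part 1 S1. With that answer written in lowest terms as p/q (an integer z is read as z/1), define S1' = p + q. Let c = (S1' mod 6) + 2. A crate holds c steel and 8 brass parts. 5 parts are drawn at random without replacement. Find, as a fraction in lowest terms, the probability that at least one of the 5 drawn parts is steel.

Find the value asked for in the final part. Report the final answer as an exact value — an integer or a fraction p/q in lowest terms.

Part 1: cross terms: (-32*-30 - 2*-31)=1022, (2*-13 - 22*-30)=634, (22*-12 - 30*-13)=126, (30*10 - -20*-12)=60, (-20*-31 - -32*10)=940; twice the area = |2782| = 2782; area = 1391; answer 1391
Part 2: S1 = 1391; threaded value p + q = 1392; c = 2; total draws C(10,5) = 252; complement C(8,5) = 56; favorable 252 - 56 = 196; P = 7/9; answer 7/9

7/9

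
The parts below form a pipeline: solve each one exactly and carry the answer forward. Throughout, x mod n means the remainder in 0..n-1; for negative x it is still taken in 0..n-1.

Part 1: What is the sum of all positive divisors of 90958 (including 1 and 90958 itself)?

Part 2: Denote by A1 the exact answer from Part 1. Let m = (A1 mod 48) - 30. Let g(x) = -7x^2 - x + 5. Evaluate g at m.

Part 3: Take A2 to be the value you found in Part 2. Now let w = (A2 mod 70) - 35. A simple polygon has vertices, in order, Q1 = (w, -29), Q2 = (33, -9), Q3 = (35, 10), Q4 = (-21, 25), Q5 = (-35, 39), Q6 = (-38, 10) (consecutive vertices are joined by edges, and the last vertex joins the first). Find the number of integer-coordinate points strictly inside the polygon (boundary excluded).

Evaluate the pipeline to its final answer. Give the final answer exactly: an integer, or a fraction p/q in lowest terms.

Part 1: 90958 = 2 * 7 * 73 * 89; sigma = (1 + 2) * (1 + 7) * (1 + 73) * (1 + 89) = 3 * 8 * 74 * 90 = 159840; answer 159840
Part 2: A1 = 159840; m = -30; -7*(-30)^2 - 1*(-30)^1 + 5 = (-6300) + (30) + (5) = -6265; answer -6265
Part 3: A2 = -6265; w = 0; cross terms: (0*-9 - 33*-29)=957, (33*10 - 35*-9)=645, (35*25 - -21*10)=1085, (-21*39 - -35*25)=56, (-35*10 - -38*39)=1132, (-38*-29 - 0*10)=1102; twice the area = |4977| = 4977; area = 4977/2; boundary points = 1 + 1 + 1 + 14 + 1 + 1 = 19; strictly interior points = area - boundary/2 + 1 = 2480; answer 2480

2480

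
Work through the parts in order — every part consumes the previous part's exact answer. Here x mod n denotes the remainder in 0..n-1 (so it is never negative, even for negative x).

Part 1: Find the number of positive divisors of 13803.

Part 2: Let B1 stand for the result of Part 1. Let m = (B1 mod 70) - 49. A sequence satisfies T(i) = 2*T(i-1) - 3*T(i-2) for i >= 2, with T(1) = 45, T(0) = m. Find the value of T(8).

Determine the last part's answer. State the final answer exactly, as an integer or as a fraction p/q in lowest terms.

4119

Part 1: 13803 = 3 * 43 * 107; number of divisors = (1+1) * (1+1) * (1+1) = 8; answer 8
Part 2: B1 = 8; m = -41; T(2) = 2*(45) - 3*(-41) = 213; iterating: T(2)=213, T(3)=291, T(4)=-57, T(5)=-987, T(6)=-1803, T(7)=-645, T(8)=4119; answer 4119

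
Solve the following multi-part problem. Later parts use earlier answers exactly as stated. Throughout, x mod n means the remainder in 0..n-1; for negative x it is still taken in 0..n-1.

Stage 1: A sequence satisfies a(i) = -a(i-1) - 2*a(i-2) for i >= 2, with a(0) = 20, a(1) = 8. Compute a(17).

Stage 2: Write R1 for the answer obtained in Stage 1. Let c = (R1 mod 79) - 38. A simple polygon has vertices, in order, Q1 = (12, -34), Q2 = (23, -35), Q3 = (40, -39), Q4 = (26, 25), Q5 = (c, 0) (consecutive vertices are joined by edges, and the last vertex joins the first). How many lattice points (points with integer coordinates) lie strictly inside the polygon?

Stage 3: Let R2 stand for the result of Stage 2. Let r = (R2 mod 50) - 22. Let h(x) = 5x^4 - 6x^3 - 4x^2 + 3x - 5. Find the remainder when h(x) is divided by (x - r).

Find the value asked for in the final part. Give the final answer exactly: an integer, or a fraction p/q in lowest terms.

Stage 1: a(2) = -1*(8) - 2*(20) = -48; iterating: a(2)=-48, a(3)=32, a(4)=64, a(5)=-128, a(6)=0, a(7)=256, a(8)=-256, a(9)=-256, a(10)=768, a(11)=-256, a(12)=-1280, a(13)=1792, a(14)=768, a(15)=-4352, a(16)=2816, a(17)=5888; answer 5888
Stage 2: R1 = 5888; c = 4; cross terms: (12*-35 - 23*-34)=362, (23*-39 - 40*-35)=503, (40*25 - 26*-39)=2014, (26*0 - 4*25)=-100, (4*-34 - 12*0)=-136; twice the area = |2643| = 2643; area = 2643/2; boundary points = 1 + 1 + 2 + 1 + 2 = 7; strictly interior points = area - boundary/2 + 1 = 1319; answer 1319
Stage 3: R2 = 1319; r = -3; remainder = value at the root: 5*(-3)^4 - 6*(-3)^3 - 4*(-3)^2 + 3*(-3)^1 - 5 = (405) + (162) + (-36) + (-9) + (-5) = 517; answer 517

517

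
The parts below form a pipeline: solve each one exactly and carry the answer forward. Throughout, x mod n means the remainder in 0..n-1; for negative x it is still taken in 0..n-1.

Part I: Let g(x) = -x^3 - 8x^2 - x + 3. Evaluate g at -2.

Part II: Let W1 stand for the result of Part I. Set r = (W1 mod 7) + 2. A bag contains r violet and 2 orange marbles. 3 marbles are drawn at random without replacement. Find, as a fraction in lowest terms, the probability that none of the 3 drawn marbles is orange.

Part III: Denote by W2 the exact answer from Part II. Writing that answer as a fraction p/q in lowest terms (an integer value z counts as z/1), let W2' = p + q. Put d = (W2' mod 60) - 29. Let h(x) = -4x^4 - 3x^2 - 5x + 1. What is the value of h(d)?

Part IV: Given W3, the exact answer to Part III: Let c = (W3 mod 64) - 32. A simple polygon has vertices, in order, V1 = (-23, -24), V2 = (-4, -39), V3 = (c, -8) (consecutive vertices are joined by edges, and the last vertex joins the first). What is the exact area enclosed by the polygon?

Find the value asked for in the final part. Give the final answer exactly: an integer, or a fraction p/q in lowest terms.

Part I: -1*(-2)^3 - 8*(-2)^2 - 1*(-2)^1 + 3 = (8) + (-32) + (2) + (3) = -19; answer -19
Part II: W1 = -19; r = 4; total draws C(6,3) = 20; favorable C(4,3) = 4; P = 1/5; answer 1/5
Part III: W2 = 1/5; threaded value p + q = 6; d = -23; -4*(-23)^4 - 3*(-23)^2 - 5*(-23)^1 + 1 = (-1119364) + (-1587) + (115) + (1) = -1120835; answer -1120835
Part IV: W3 = -1120835; c = 29; cross terms: (-23*-39 - -4*-24)=801, (-4*-8 - 29*-39)=1163, (29*-24 - -23*-8)=-880; twice the area = |1084| = 1084; area = 542; answer 542

542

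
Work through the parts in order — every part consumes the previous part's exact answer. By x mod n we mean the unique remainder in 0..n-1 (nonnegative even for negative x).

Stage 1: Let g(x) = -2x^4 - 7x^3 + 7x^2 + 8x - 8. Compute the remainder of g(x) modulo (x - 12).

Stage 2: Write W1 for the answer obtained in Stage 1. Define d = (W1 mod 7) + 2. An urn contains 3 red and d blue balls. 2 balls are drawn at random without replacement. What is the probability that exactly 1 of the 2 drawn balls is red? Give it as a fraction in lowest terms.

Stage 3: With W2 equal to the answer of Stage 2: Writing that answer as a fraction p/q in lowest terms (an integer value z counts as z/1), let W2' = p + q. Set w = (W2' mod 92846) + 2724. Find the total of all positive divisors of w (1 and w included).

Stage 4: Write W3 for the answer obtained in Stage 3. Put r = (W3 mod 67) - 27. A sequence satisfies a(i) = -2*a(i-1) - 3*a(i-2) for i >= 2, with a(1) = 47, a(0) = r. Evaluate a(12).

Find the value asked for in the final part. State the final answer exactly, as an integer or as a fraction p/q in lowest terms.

Stage 1: remainder = value at the root: -2*(12)^4 - 7*(12)^3 + 7*(12)^2 + 8*(12)^1 - 8 = (-41472) + (-12096) + (1008) + (96) + (-8) = -52472; answer -52472
Stage 2: W1 = -52472; d = 2; total draws C(5,2) = 10; favorable C(3,1)*C(2,1) = 6; P = 3/5; answer 3/5
Stage 3: W2 = 3/5; threaded value p + q = 8; w = 2732; 2732 = 2^2 * 683; sigma = (1 + 2 + 4) * (1 + 683) = 7 * 684 = 4788; answer 4788
Stage 4: W3 = 4788; r = 4; a(2) = -2*(47) - 3*(4) = -106; iterating: a(2)=-106, a(3)=71, a(4)=176, a(5)=-565, a(6)=602, a(7)=491, a(8)=-2788, a(9)=4103, a(10)=158, a(11)=-12625, a(12)=24776; answer 24776

24776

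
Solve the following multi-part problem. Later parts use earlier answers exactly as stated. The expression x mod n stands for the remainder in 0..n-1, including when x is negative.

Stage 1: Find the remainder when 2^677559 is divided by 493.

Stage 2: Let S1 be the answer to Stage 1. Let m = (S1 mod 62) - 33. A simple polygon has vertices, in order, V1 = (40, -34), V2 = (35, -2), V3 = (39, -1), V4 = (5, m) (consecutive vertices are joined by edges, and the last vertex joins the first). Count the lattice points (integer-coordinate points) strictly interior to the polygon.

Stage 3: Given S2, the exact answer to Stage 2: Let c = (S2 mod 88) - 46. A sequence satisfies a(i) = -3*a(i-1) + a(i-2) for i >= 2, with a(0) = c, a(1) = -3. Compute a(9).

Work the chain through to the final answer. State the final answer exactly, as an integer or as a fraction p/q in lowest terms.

Stage 1: squarings mod 493: 2^1=2, 2^2=4, 2^4=16, 2^8=256, 2^16=460, 2^32=103, 2^64=256, 2^128=460, 2^256=103, 2^512=256, 2^1024=460, 2^2048=103, 2^4096=256, 2^8192=460, 2^16384=103, 2^32768=256, 2^65536=460, 2^131072=103, 2^262144=256, 2^524288=460; 2^677559 = 2^1 * 2^2 * 2^4 * 2^16 * 2^32 * 2^128 * 2^512 * 2^1024 * 2^4096 * 2^16384 * 2^131072 * 2^524288 = 230 (mod 493); answer 230
Stage 2: S1 = 230; m = 11; cross terms: (40*-2 - 35*-34)=1110, (35*-1 - 39*-2)=43, (39*11 - 5*-1)=434, (5*-34 - 40*11)=-610; twice the area = |977| = 977; area = 977/2; boundary points = 1 + 1 + 2 + 5 = 9; strictly interior points = area - boundary/2 + 1 = 485; answer 485
Stage 3: S2 = 485; c = -1; a(2) = -3*(-3) + 1*(-1) = 8; iterating: a(2)=8, a(3)=-27, a(4)=89, a(5)=-294, a(6)=971, a(7)=-3207, a(8)=10592, a(9)=-34983; answer -34983

-34983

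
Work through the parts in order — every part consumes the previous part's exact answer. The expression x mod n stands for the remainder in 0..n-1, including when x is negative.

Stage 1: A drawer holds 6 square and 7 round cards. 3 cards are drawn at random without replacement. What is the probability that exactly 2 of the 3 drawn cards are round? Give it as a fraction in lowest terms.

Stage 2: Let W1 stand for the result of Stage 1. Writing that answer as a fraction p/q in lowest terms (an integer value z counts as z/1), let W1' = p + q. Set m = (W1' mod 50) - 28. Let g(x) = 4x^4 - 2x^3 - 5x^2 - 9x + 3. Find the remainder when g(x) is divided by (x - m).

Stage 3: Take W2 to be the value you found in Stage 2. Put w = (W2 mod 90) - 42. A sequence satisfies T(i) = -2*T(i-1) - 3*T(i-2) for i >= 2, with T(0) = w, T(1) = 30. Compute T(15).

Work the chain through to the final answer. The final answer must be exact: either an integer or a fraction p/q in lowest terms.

41976

Stage 1: total draws C(13,3) = 286; favorable C(7,2)*C(6,1) = 126; P = 63/143; answer 63/143
Stage 2: W1 = 63/143; threaded value p + q = 206; m = -22; remainder = value at the root: 4*(-22)^4 - 2*(-22)^3 - 5*(-22)^2 - 9*(-22)^1 + 3 = (937024) + (21296) + (-2420) + (198) + (3) = 956101; answer 956101
Stage 3: W2 = 956101; w = -11; T(2) = -2*(30) - 3*(-11) = -27; iterating: T(2)=-27, T(3)=-36, T(4)=153, T(5)=-198, T(6)=-63, T(7)=720, T(8)=-1251, T(9)=342, T(10)=3069, T(11)=-7164, T(12)=5121, T(13)=11250, T(14)=-37863, T(15)=41976; answer 41976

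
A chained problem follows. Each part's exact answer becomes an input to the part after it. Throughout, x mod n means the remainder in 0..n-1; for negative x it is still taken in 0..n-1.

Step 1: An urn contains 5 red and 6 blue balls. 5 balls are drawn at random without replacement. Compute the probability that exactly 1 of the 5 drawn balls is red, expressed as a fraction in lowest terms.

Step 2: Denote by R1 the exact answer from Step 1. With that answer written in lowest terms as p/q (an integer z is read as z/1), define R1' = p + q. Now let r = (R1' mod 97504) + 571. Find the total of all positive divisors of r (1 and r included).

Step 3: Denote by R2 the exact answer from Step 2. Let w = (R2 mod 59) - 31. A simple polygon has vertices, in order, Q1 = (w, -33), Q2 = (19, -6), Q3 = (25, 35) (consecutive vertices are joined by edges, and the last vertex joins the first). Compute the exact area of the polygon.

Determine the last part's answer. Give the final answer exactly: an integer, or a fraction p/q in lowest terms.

125/2

Step 1: total draws C(11,5) = 462; favorable C(5,1)*C(6,4) = 75; P = 25/154; answer 25/154
Step 2: R1 = 25/154; threaded value p + q = 179; r = 750; 750 = 2 * 3 * 5^3; sigma = (1 + 2) * (1 + 3) * (1 + 5 + 25 + 125) = 3 * 4 * 156 = 1872; answer 1872
Step 3: R2 = 1872; w = 12; cross terms: (12*-6 - 19*-33)=555, (19*35 - 25*-6)=815, (25*-33 - 12*35)=-1245; twice the area = |125| = 125; area = 125/2; answer 125/2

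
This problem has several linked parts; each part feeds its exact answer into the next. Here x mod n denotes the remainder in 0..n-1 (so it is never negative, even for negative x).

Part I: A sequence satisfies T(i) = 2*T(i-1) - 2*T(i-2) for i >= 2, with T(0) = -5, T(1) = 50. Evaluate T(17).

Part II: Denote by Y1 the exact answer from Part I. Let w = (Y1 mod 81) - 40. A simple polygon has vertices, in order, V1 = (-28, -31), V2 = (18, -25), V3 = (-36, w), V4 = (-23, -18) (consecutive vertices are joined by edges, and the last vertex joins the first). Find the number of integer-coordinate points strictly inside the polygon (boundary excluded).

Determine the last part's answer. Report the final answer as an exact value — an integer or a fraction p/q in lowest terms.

170

Part I: T(2) = 2*(50) - 2*(-5) = 110; iterating: T(2)=110, T(3)=120, T(4)=20, T(5)=-200, T(6)=-440, T(7)=-480, T(8)=-80, T(9)=800, T(10)=1760, T(11)=1920, T(12)=320, T(13)=-3200, T(14)=-7040, T(15)=-7680, T(16)=-1280, T(17)=12800; answer 12800
Part II: Y1 = 12800; w = -38; cross terms: (-28*-25 - 18*-31)=1258, (18*-38 - -36*-25)=-1584, (-36*-18 - -23*-38)=-226, (-23*-31 - -28*-18)=209; twice the area = |-343| = 343; area = 343/2; boundary points = 2 + 1 + 1 + 1 = 5; strictly interior points = area - boundary/2 + 1 = 170; answer 170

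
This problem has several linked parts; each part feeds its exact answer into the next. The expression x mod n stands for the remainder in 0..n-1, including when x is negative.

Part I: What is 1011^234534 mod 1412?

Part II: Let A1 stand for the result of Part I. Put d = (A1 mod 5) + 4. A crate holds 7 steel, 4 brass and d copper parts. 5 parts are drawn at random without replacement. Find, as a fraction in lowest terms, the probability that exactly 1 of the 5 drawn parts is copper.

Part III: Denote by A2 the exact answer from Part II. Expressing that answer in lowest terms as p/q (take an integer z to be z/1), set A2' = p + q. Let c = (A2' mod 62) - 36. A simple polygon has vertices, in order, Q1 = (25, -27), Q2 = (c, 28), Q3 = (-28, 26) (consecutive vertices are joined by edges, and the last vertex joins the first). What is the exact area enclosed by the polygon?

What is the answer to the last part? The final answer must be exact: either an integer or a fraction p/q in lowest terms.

1378

Part I: squarings mod 1412: 1011^1=1011, 1011^2=1245, 1011^4=1061, 1011^8=357, 1011^16=369, 1011^32=609, 1011^64=937, 1011^128=1117, 1011^256=893, 1011^512=1081, 1011^1024=837, 1011^2048=217, 1011^4096=493, 1011^8192=185, 1011^16384=337, 1011^32768=609, 1011^65536=937, 1011^131072=1117; 1011^234534 = 1011^2 * 1011^4 * 1011^32 * 1011^1024 * 1011^4096 * 1011^32768 * 1011^65536 * 1011^131072 = 1397 (mod 1412); answer 1397
Part II: A1 = 1397; d = 6; total draws C(17,5) = 6188; favorable C(6,1)*C(11,4) = 1980; P = 495/1547; answer 495/1547
Part III: A2 = 495/1547; threaded value p + q = 2042; c = 22; cross terms: (25*28 - 22*-27)=1294, (22*26 - -28*28)=1356, (-28*-27 - 25*26)=106; twice the area = |2756| = 2756; area = 1378; answer 1378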